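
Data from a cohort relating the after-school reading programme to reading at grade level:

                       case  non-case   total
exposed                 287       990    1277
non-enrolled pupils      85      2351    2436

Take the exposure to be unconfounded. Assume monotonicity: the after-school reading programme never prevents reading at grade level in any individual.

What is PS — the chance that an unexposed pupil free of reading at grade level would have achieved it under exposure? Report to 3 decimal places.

PS ≈ 0.197

p₁ = P(outcome | exposed) = 287/1277 = 0.22475
p₀ = P(outcome | unexposed) = 85/2436 = 0.034893
Under exogeneity and monotonicity, PS = (p₁ − p₀) / (1 − p₀).
PS = (0.22475 − 0.034893) / (1 − 0.034893) = 0.18985 / 0.96511 ≈ 0.1967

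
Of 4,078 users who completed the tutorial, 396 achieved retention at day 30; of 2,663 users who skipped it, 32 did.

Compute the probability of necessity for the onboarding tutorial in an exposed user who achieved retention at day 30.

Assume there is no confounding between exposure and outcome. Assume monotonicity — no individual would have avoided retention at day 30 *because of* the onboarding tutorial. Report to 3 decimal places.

PN ≈ 0.876

p₁ = P(outcome | exposed) = 396/4078 = 0.097106
p₀ = P(outcome | unexposed) = 32/2663 = 0.012017
Under exogeneity and monotonicity, PN = (p₁ − p₀) / p₁.
PN = (0.097106 − 0.012017) / 0.097106 = 0.08509 / 0.097106 ≈ 0.8763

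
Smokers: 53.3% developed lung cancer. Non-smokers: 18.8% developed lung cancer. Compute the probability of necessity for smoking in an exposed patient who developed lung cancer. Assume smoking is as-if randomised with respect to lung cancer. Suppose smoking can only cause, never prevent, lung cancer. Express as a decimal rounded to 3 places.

p₁ = 0.533, p₀ = 0.188.
Under exogeneity and monotonicity, PN = (p₁ − p₀) / p₁.
PN = (0.533 − 0.188) / 0.533 = 0.345 / 0.533 ≈ 0.6473

PN ≈ 0.647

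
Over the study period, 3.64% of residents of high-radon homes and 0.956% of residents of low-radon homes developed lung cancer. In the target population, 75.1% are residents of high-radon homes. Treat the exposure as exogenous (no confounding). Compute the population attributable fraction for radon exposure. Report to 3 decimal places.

PAF ≈ 0.678

p₁ = 0.0364, p₀ = 0.00956.
Overall risk P(Y=1) = π·p₁ + (1−π)·p₀ = 0.751×0.0364 + 0.249×0.00956 = 0.029717.
Under exogeneity, PAF = [P(Y=1) − p₀] / P(Y=1).
PAF = (0.029717 − 0.00956) / 0.029717 ≈ 0.6783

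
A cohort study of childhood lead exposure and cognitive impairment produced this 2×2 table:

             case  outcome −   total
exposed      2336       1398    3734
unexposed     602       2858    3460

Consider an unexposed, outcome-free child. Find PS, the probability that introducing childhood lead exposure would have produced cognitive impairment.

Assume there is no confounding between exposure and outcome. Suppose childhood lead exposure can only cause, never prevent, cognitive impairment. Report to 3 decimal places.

PS ≈ 0.547

p₁ = P(outcome | exposed) = 2336/3734 = 0.6256
p₀ = P(outcome | unexposed) = 602/3460 = 0.17399
Under exogeneity and monotonicity, PS = (p₁ − p₀)/(1 − p₀).
PS = (0.6256 − 0.17399) / 0.82601 ≈ 0.5467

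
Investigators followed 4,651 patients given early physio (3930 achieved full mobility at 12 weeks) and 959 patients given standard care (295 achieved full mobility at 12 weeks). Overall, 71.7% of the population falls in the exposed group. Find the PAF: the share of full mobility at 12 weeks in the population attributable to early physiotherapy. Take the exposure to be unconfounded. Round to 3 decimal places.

PAF ≈ 0.556

p₁ = P(outcome | exposed) = 3930/4651 = 0.84498
p₀ = P(outcome | unexposed) = 295/959 = 0.30761
Overall risk P(Y=1) = π·p₁ + (1−π)·p₀ = 0.717×0.84498 + 0.283×0.30761 = 0.6929.
Under exogeneity, PAF = [P(Y=1) − p₀] / P(Y=1).
PAF = (0.6929 − 0.30761) / 0.6929 ≈ 0.5561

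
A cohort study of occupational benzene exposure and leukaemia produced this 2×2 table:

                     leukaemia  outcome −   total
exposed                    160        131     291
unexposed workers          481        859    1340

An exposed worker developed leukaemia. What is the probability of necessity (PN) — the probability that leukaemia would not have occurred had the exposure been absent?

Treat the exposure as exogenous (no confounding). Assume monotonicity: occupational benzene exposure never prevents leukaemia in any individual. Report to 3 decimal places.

PN ≈ 0.347

p₁ = P(outcome | exposed) = 160/291 = 0.54983
p₀ = P(outcome | unexposed) = 481/1340 = 0.35896
Under exogeneity and monotonicity, PN = (p₁ − p₀)/p₁.
PN = (0.54983 − 0.35896) / 0.54983 ≈ 0.3472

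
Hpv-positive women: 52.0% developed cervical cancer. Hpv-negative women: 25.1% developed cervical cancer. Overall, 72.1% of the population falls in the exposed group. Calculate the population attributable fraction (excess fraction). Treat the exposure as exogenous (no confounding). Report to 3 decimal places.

p₁ = 0.52, p₀ = 0.251.
Overall risk P(Y=1) = π·p₁ + (1−π)·p₀ = 0.721×0.52 + 0.279×0.251 = 0.44495.
Under exogeneity, PAF = [P(Y=1) − p₀] / P(Y=1).
PAF = (0.44495 − 0.251) / 0.44495 ≈ 0.4359

PAF ≈ 0.436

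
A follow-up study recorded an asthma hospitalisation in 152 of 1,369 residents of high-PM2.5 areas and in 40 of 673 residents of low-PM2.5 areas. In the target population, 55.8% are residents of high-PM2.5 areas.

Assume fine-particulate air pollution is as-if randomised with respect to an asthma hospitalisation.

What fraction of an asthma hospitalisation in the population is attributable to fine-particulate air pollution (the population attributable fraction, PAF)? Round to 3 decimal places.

PAF ≈ 0.326

p₁ = P(outcome | exposed) = 152/1369 = 0.11103
p₀ = P(outcome | unexposed) = 40/673 = 0.059435
Overall risk P(Y=1) = π·p₁ + (1−π)·p₀ = 0.558×0.11103 + 0.442×0.059435 = 0.088225.
Under exogeneity, PAF = [P(Y=1) − p₀] / P(Y=1).
PAF = (0.088225 − 0.059435) / 0.088225 ≈ 0.3263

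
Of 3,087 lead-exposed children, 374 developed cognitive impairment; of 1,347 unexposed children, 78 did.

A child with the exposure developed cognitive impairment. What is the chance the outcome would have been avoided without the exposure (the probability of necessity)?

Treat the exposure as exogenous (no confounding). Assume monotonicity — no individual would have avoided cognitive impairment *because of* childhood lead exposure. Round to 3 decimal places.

PN ≈ 0.522

p₁ = P(outcome | exposed) = 374/3087 = 0.12115
p₀ = P(outcome | unexposed) = 78/1347 = 0.057906
Under exogeneity and monotonicity, PN = (p₁ − p₀) / p₁.
PN = (0.12115 − 0.057906) / 0.12115 = 0.063247 / 0.12115 ≈ 0.5220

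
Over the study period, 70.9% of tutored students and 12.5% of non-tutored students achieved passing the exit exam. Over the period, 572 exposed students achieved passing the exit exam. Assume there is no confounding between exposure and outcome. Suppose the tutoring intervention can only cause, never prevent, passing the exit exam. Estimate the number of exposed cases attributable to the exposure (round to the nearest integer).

p₁ = 0.709, p₀ = 0.125.
PN = (p₁ − p₀)/p₁ = (0.709 − 0.125) / 0.709 ≈ 0.82370.
Attributable cases ≈ PN × (exposed cases) = 0.82370 × 572 ≈ 471.15.

about 471 cases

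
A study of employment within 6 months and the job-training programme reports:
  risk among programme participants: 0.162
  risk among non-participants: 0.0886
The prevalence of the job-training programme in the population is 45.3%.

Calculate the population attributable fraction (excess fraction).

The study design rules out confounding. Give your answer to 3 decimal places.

PAF ≈ 0.273

Let p₁ = 0.162, p₀ = 0.0886.
Overall risk P(Y=1) = π·p₁ + (1−π)·p₀ = 0.453×0.162 + 0.547×0.0886 = 0.12185.
Under exogeneity, PAF = [P(Y=1) − p₀] / P(Y=1).
PAF = (0.12185 − 0.0886) / 0.12185 ≈ 0.2729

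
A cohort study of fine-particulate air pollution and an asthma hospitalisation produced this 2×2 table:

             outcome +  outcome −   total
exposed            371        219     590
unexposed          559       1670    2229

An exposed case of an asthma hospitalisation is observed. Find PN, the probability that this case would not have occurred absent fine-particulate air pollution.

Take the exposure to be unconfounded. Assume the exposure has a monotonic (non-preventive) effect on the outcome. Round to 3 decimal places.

p₁ = P(outcome | exposed) = 371/590 = 0.62881
p₀ = P(outcome | unexposed) = 559/2229 = 0.25079
Under exogeneity and monotonicity, PN = (p₁ − p₀)/p₁.
PN = (0.62881 − 0.25079) / 0.62881 ≈ 0.6012

PN ≈ 0.601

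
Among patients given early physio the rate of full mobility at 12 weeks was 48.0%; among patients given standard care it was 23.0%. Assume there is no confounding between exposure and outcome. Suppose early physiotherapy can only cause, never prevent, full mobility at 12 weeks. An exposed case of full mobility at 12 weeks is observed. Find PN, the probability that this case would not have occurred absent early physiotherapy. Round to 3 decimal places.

PN ≈ 0.521

p₁ = 0.48, p₀ = 0.23.
Under exogeneity and monotonicity, PN = (p₁ − p₀) / p₁.
PN = (0.48 − 0.23) / 0.48 = 0.25 / 0.48 ≈ 0.5208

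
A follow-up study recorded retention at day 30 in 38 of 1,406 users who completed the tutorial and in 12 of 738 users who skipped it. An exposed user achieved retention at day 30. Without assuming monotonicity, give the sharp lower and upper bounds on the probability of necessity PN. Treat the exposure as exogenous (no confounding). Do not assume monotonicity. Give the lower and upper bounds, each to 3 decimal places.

p₁ = P(outcome | exposed) = 38/1406 = 0.027027
p₀ = P(outcome | unexposed) = 12/738 = 0.01626
Under exogeneity alone the bounds on PN are max{0,(p₁−p₀)/p₁} ≤ PN ≤ min{1,(1−p₀)/p₁}.
  lower = (p₁ − p₀)/p₁ = 0.010767 / 0.027027 ≈ 0.3984
  upper = min{1, (1 − p₀)/p₁} = 0.98374 / 0.027027 ≈ 36.3984 → capped at 1

0.398 ≤ PN ≤ 1.000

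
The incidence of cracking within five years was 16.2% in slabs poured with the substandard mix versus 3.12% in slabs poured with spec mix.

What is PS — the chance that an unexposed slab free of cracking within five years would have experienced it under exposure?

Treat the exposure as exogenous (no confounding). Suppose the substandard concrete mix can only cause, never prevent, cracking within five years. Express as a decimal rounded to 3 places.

p₁ = 0.162, p₀ = 0.0312.
Under exogeneity and monotonicity, PS = (p₁ − p₀) / (1 − p₀).
PS = (0.162 − 0.0312) / (1 − 0.0312) = 0.1308 / 0.9688 ≈ 0.1350

PS ≈ 0.135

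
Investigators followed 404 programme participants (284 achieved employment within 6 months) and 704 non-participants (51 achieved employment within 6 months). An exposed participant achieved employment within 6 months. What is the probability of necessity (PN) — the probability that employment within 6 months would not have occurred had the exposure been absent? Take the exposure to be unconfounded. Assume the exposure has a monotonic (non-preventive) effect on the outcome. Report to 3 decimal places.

PN ≈ 0.897

p₁ = P(outcome | exposed) = 284/404 = 0.70297
p₀ = P(outcome | unexposed) = 51/704 = 0.072443
Under exogeneity and monotonicity, PN = (p₁ − p₀) / p₁.
PN = (0.70297 − 0.072443) / 0.70297 = 0.63053 / 0.70297 ≈ 0.8969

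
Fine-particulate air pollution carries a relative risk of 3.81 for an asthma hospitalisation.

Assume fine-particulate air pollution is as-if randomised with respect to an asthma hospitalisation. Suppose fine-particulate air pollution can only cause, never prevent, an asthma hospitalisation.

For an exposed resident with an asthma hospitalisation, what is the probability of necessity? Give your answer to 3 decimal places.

Under exogeneity and monotonicity, PN = (RR − 1) / RR = 1 − 1/RR.
PN = (3.81 − 1) / 3.81 = 2.81 / 3.81 ≈ 0.7375

PN ≈ 0.738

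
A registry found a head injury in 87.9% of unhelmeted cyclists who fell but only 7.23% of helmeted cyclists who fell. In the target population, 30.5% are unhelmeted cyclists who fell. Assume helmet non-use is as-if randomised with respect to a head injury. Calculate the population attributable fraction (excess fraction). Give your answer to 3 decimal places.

p₁ = 0.879, p₀ = 0.0723.
Overall risk P(Y=1) = π·p₁ + (1−π)·p₀ = 0.305×0.879 + 0.695×0.0723 = 0.31834.
Under exogeneity, PAF = [P(Y=1) − p₀] / P(Y=1).
PAF = (0.31834 − 0.0723) / 0.31834 ≈ 0.7729

PAF ≈ 0.773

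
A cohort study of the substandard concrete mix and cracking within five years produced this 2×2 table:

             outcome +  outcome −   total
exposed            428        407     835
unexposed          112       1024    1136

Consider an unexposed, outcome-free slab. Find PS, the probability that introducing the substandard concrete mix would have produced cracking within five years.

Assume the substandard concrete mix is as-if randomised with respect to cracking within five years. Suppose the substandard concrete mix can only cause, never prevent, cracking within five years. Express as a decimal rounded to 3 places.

PS ≈ 0.459

p₁ = P(outcome | exposed) = 428/835 = 0.51257
p₀ = P(outcome | unexposed) = 112/1136 = 0.098592
Under exogeneity and monotonicity, PS = (p₁ − p₀)/(1 − p₀).
PS = (0.51257 − 0.098592) / 0.90141 ≈ 0.4593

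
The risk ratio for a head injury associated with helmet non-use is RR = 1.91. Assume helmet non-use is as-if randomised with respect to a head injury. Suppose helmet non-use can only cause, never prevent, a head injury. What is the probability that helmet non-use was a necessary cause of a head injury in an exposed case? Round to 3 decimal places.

Under exogeneity and monotonicity, PN = (RR − 1) / RR = 1 − 1/RR.
PN = (1.91 − 1) / 1.91 = 0.91 / 1.91 ≈ 0.4764

PN ≈ 0.476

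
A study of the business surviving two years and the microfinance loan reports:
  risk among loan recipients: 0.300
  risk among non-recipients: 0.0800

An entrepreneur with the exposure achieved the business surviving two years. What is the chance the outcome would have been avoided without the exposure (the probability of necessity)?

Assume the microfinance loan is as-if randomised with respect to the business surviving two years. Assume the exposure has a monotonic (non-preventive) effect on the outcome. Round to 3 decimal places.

Let p₁ = 0.3, p₀ = 0.08.
Under exogeneity and monotonicity, PN = (p₁ − p₀) / p₁.
PN = (0.3 − 0.08) / 0.3 = 0.22 / 0.3 ≈ 0.7333

PN ≈ 0.733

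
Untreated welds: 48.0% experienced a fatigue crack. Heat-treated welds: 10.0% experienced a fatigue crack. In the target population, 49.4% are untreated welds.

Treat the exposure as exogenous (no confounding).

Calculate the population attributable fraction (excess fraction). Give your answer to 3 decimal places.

p₁ = 0.48, p₀ = 0.1.
Overall risk P(Y=1) = π·p₁ + (1−π)·p₀ = 0.494×0.48 + 0.506×0.1 = 0.28772.
Under exogeneity, PAF = [P(Y=1) − p₀] / P(Y=1).
PAF = (0.28772 − 0.1) / 0.28772 ≈ 0.6524

PAF ≈ 0.652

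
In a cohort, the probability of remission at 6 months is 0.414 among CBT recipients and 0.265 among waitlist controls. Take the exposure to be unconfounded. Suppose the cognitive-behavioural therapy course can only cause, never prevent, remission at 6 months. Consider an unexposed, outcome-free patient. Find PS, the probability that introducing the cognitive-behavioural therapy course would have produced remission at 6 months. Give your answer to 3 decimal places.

Let p₁ = 0.414, p₀ = 0.265.
Under exogeneity and monotonicity, PS = (p₁ − p₀) / (1 − p₀).
PS = (0.414 − 0.265) / (1 − 0.265) = 0.149 / 0.735 ≈ 0.2027

PS ≈ 0.203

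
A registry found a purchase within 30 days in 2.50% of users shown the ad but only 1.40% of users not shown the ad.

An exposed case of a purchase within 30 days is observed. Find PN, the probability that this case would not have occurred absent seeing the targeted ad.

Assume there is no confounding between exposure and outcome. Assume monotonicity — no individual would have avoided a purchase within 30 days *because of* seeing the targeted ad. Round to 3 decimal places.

PN ≈ 0.440

p₁ = 0.025, p₀ = 0.014.
Under exogeneity and monotonicity, PN = (p₁ − p₀) / p₁.
PN = (0.025 − 0.014) / 0.025 = 0.011 / 0.025 ≈ 0.4400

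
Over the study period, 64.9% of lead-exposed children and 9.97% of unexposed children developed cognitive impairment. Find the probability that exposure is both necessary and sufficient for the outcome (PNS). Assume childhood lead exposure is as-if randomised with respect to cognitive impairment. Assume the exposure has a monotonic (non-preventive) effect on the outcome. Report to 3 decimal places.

p₁ = 0.649, p₀ = 0.0997.
Under exogeneity and monotonicity, PNS = p₁ − p₀.
PNS = 0.649 − 0.0997 = 0.5493

PNS ≈ 0.549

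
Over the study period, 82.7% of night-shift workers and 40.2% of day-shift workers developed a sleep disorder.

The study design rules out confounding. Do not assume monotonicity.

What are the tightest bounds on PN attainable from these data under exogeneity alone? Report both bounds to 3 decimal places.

0.514 ≤ PN ≤ 0.723

p₁ = 0.827, p₀ = 0.402.
Under exogeneity alone the bounds on PN are max{0,(p₁−p₀)/p₁} ≤ PN ≤ min{1,(1−p₀)/p₁}.
  lower = (p₁ − p₀)/p₁ = 0.425 / 0.827 ≈ 0.5139
  upper = min{1, (1 − p₀)/p₁} = 0.598 / 0.827 ≈ 0.7231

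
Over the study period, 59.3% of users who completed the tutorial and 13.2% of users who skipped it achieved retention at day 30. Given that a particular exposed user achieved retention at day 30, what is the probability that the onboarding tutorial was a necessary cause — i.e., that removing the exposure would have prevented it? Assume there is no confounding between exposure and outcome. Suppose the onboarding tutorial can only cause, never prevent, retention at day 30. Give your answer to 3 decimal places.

PN ≈ 0.777

p₁ = 0.593, p₀ = 0.132.
Under exogeneity and monotonicity, PN = (p₁ − p₀) / p₁.
PN = (0.593 − 0.132) / 0.593 = 0.461 / 0.593 ≈ 0.7774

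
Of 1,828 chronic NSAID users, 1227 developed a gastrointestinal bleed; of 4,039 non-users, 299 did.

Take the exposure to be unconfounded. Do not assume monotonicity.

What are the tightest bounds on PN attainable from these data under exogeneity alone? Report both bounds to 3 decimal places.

p₁ = P(outcome | exposed) = 1227/1828 = 0.67123
p₀ = P(outcome | unexposed) = 299/4039 = 0.074028
Under exogeneity alone the bounds on PN are max{0,(p₁−p₀)/p₁} ≤ PN ≤ min{1,(1−p₀)/p₁}.
  lower = (p₁ − p₀)/p₁ = 0.5972 / 0.67123 ≈ 0.8897
  upper = min{1, (1 − p₀)/p₁} = 0.92597 / 0.67123 ≈ 1.3795 → capped at 1

0.890 ≤ PN ≤ 1.000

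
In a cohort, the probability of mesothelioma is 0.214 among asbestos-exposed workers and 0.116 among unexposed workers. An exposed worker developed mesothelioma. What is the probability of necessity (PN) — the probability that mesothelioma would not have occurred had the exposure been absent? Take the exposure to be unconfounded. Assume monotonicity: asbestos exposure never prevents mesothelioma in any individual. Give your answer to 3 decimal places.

PN ≈ 0.458

Let p₁ = 0.214, p₀ = 0.116.
Under exogeneity and monotonicity, PN = (p₁ − p₀) / p₁.
PN = (0.214 − 0.116) / 0.214 = 0.098 / 0.214 ≈ 0.4579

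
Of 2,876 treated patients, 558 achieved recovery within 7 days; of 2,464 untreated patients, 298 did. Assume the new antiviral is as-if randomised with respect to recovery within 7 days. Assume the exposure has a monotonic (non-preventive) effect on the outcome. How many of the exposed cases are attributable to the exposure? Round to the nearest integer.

p₁ = P(outcome | exposed) = 558/2876 = 0.19402
p₀ = P(outcome | unexposed) = 298/2464 = 0.12094
PN = (p₁ − p₀)/p₁ = (0.19402 − 0.12094) / 0.19402 ≈ 0.37665.
Attributable cases ≈ PN × (exposed cases) = 0.37665 × 558 ≈ 210.17.

about 210 cases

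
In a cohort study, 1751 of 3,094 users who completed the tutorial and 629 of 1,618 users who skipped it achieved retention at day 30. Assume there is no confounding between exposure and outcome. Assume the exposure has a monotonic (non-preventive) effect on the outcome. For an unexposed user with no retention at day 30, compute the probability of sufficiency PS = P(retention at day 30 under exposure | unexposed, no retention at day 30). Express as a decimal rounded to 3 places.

PS ≈ 0.290

p₁ = P(outcome | exposed) = 1751/3094 = 0.56593
p₀ = P(outcome | unexposed) = 629/1618 = 0.38875
Under exogeneity and monotonicity, PS = (p₁ − p₀) / (1 − p₀).
PS = (0.56593 − 0.38875) / (1 − 0.38875) = 0.17718 / 0.61125 ≈ 0.2899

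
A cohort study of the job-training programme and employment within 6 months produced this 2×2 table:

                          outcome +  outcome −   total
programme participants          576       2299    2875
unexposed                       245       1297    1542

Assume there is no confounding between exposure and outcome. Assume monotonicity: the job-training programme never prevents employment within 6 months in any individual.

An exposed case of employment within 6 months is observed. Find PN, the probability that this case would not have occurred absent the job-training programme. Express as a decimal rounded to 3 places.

p₁ = P(outcome | exposed) = 576/2875 = 0.20035
p₀ = P(outcome | unexposed) = 245/1542 = 0.15888
Under exogeneity and monotonicity, PN = (p₁ − p₀)/p₁.
PN = (0.20035 − 0.15888) / 0.20035 ≈ 0.2070

PN ≈ 0.207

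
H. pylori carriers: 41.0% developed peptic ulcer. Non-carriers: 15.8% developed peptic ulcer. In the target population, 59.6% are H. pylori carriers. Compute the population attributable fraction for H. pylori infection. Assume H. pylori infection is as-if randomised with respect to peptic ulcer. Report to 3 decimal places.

p₁ = 0.41, p₀ = 0.158.
Overall risk P(Y=1) = π·p₁ + (1−π)·p₀ = 0.596×0.41 + 0.404×0.158 = 0.30819.
Under exogeneity, PAF = [P(Y=1) − p₀] / P(Y=1).
PAF = (0.30819 − 0.158) / 0.30819 ≈ 0.4873

PAF ≈ 0.487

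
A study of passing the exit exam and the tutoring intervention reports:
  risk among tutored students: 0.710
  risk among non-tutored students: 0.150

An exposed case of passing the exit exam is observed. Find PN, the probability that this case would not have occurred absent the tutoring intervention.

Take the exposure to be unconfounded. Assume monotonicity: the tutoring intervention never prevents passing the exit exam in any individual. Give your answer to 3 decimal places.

PN ≈ 0.789

Let p₁ = 0.71, p₀ = 0.15.
Under exogeneity and monotonicity, PN = (p₁ − p₀) / p₁.
PN = (0.71 − 0.15) / 0.71 = 0.56 / 0.71 ≈ 0.7887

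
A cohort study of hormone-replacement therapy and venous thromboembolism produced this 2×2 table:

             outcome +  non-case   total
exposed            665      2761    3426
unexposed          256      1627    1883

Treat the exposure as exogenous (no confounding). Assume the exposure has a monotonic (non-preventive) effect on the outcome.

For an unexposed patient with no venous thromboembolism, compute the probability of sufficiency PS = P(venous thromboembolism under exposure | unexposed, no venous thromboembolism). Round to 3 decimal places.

PS ≈ 0.067

p₁ = P(outcome | exposed) = 665/3426 = 0.1941
p₀ = P(outcome | unexposed) = 256/1883 = 0.13595
Under exogeneity and monotonicity, PS = (p₁ − p₀) / (1 − p₀).
PS = (0.1941 − 0.13595) / (1 − 0.13595) = 0.058151 / 0.86405 ≈ 0.0673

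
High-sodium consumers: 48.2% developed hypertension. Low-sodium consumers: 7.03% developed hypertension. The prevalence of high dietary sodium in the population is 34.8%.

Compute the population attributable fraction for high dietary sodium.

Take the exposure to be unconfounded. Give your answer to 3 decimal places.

PAF ≈ 0.671

p₁ = 0.482, p₀ = 0.0703.
Overall risk P(Y=1) = π·p₁ + (1−π)·p₀ = 0.348×0.482 + 0.652×0.0703 = 0.21357.
Under exogeneity, PAF = [P(Y=1) − p₀] / P(Y=1).
PAF = (0.21357 − 0.0703) / 0.21357 ≈ 0.6708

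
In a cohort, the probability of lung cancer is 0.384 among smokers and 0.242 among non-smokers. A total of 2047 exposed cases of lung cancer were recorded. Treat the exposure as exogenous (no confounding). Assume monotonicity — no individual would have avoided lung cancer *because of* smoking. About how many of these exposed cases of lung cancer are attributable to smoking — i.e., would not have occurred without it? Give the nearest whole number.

about 757 cases

Let p₁ = 0.384, p₀ = 0.242.
PN = (p₁ − p₀)/p₁ = (0.384 − 0.242) / 0.384 ≈ 0.36979.
Attributable cases ≈ PN × (exposed cases) = 0.36979 × 2047 ≈ 756.96.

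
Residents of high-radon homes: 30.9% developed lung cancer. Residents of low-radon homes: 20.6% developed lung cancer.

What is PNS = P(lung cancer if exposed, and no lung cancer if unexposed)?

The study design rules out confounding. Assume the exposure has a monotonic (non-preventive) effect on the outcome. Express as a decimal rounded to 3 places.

p₁ = 0.309, p₀ = 0.206.
Under exogeneity and monotonicity, PNS = p₁ − p₀.
PNS = 0.309 − 0.206 = 0.103

PNS ≈ 0.103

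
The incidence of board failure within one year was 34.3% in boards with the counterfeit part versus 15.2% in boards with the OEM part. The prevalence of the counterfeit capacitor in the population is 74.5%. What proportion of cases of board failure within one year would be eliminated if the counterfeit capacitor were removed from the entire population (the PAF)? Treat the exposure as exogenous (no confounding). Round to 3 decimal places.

PAF ≈ 0.484

p₁ = 0.343, p₀ = 0.152.
Overall risk P(Y=1) = π·p₁ + (1−π)·p₀ = 0.745×0.343 + 0.255×0.152 = 0.29429.
Under exogeneity, PAF = [P(Y=1) − p₀] / P(Y=1).
PAF = (0.29429 − 0.152) / 0.29429 ≈ 0.4835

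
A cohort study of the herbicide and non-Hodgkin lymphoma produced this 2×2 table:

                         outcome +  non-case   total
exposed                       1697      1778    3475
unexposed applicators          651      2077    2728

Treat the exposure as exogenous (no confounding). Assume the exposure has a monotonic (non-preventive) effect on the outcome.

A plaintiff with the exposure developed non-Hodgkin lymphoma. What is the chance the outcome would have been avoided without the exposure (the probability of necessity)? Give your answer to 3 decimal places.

p₁ = P(outcome | exposed) = 1697/3475 = 0.48835
p₀ = P(outcome | unexposed) = 651/2728 = 0.23864
Under exogeneity and monotonicity, PN = (p₁ − p₀) / p₁.
PN = (0.48835 − 0.23864) / 0.48835 = 0.24971 / 0.48835 ≈ 0.5113

PN ≈ 0.511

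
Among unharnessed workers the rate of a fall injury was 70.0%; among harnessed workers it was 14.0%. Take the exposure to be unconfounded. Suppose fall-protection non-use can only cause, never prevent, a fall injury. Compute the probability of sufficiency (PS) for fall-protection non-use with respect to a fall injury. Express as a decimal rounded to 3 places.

p₁ = 0.7, p₀ = 0.14.
Under exogeneity and monotonicity, PS = (p₁ − p₀) / (1 − p₀).
PS = (0.7 − 0.14) / (1 − 0.14) = 0.56 / 0.86 ≈ 0.6512

PS ≈ 0.651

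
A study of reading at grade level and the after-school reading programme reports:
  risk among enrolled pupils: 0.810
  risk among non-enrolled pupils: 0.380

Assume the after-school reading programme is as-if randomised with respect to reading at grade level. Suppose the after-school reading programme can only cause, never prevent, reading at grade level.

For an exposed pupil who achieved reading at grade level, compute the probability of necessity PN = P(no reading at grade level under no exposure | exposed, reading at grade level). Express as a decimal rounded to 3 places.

Let p₁ = 0.81, p₀ = 0.38.
Under exogeneity and monotonicity, PN = (p₁ − p₀) / p₁.
PN = (0.81 − 0.38) / 0.81 = 0.43 / 0.81 ≈ 0.5309

PN ≈ 0.531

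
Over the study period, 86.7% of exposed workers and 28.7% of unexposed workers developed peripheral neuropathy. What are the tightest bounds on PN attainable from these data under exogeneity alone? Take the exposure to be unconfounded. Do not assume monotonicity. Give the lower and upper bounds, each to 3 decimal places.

0.669 ≤ PN ≤ 0.822

p₁ = 0.867, p₀ = 0.287.
Under exogeneity alone the bounds on PN are max{0,(p₁−p₀)/p₁} ≤ PN ≤ min{1,(1−p₀)/p₁}.
  lower = (p₁ − p₀)/p₁ = 0.58 / 0.867 ≈ 0.6690
  upper = min{1, (1 − p₀)/p₁} = 0.713 / 0.867 ≈ 0.8224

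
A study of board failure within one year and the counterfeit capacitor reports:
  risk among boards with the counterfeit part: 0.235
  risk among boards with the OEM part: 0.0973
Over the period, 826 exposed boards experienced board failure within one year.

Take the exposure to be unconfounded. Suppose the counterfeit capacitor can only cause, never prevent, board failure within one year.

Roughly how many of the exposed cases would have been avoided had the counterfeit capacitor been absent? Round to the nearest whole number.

about 484 cases

Let p₁ = 0.235, p₀ = 0.0973.
PN = (p₁ − p₀)/p₁ = (0.235 − 0.0973) / 0.235 ≈ 0.58596.
Attributable cases ≈ PN × (exposed cases) = 0.58596 × 826 ≈ 484.00.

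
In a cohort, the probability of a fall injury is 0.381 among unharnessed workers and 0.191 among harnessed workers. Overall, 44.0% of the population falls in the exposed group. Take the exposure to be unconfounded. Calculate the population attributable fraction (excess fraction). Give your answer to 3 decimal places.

PAF ≈ 0.304

Let p₁ = 0.381, p₀ = 0.191.
Overall risk P(Y=1) = π·p₁ + (1−π)·p₀ = 0.44×0.381 + 0.56×0.191 = 0.2746.
Under exogeneity, PAF = [P(Y=1) − p₀] / P(Y=1).
PAF = (0.2746 − 0.191) / 0.2746 ≈ 0.3044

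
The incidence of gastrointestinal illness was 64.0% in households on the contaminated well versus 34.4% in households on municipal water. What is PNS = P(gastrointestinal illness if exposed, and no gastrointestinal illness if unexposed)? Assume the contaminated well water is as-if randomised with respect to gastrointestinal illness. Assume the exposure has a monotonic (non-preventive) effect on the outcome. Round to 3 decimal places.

p₁ = 0.64, p₀ = 0.344.
Under exogeneity and monotonicity, PNS = p₁ − p₀.
PNS = 0.64 − 0.344 = 0.296

PNS ≈ 0.296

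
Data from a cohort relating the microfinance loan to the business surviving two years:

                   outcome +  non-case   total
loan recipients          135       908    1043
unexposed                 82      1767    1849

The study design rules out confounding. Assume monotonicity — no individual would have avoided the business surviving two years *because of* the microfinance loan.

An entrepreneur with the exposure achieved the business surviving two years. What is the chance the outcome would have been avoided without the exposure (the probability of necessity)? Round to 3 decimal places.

p₁ = P(outcome | exposed) = 135/1043 = 0.12943
p₀ = P(outcome | unexposed) = 82/1849 = 0.044348
Under exogeneity and monotonicity, PN = (p₁ − p₀) / p₁.
PN = (0.12943 − 0.044348) / 0.12943 = 0.085086 / 0.12943 ≈ 0.6574

PN ≈ 0.657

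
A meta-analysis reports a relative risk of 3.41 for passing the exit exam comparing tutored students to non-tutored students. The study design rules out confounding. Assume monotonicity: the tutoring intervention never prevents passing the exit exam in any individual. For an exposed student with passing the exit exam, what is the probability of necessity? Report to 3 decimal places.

Under exogeneity and monotonicity, PN = (RR − 1) / RR = 1 − 1/RR.
PN = (3.41 − 1) / 3.41 = 2.41 / 3.41 ≈ 0.7067

PN ≈ 0.707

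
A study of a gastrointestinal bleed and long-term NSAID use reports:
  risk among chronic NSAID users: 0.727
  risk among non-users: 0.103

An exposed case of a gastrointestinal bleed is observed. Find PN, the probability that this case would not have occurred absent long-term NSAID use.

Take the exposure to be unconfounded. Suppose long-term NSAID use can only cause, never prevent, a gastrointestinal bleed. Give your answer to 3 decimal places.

Let p₁ = 0.727, p₀ = 0.103.
Under exogeneity and monotonicity, PN = (p₁ − p₀) / p₁.
PN = (0.727 − 0.103) / 0.727 = 0.624 / 0.727 ≈ 0.8583

PN ≈ 0.858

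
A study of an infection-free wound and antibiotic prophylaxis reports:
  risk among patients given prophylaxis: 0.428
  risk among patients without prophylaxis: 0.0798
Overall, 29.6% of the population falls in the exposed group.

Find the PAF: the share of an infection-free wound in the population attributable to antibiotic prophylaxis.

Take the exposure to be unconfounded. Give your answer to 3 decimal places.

Let p₁ = 0.428, p₀ = 0.0798.
Overall risk P(Y=1) = π·p₁ + (1−π)·p₀ = 0.296×0.428 + 0.704×0.0798 = 0.18287.
Under exogeneity, PAF = [P(Y=1) − p₀] / P(Y=1).
PAF = (0.18287 − 0.0798) / 0.18287 ≈ 0.5636

PAF ≈ 0.564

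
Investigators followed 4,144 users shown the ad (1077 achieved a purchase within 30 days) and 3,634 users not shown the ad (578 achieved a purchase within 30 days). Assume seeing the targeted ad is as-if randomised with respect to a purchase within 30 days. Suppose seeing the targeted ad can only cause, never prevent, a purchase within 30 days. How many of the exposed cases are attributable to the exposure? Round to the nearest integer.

p₁ = P(outcome | exposed) = 1077/4144 = 0.25989
p₀ = P(outcome | unexposed) = 578/3634 = 0.15905
PN = (p₁ − p₀)/p₁ = (0.25989 − 0.15905) / 0.25989 ≈ 0.38801.
Attributable cases ≈ PN × (exposed cases) = 0.38801 × 1077 ≈ 417.88.

about 418 cases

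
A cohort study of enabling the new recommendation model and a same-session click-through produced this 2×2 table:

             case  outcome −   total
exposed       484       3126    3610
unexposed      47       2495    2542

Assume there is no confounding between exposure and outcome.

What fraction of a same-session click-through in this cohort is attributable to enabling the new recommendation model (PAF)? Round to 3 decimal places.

PAF ≈ 0.786

p₁ = P(outcome | exposed) = 484/3610 = 0.13407
p₀ = P(outcome | unexposed) = 47/2542 = 0.018489
Exposure prevalence π = 3610/6152 = 0.5868; overall risk P(Y=1) = 0.086313.
Under exogeneity, PAF = [P(Y=1) − p₀]/P(Y=1).
PAF = (0.086313 − 0.018489) / 0.086313 ≈ 0.7858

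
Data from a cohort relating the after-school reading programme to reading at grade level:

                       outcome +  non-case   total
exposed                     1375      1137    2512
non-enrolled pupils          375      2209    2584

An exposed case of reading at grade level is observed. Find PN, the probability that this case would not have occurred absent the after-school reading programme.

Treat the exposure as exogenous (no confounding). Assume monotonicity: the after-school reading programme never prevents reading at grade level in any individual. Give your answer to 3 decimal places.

PN ≈ 0.735

p₁ = P(outcome | exposed) = 1375/2512 = 0.54737
p₀ = P(outcome | unexposed) = 375/2584 = 0.14512
Under exogeneity and monotonicity, PN = (p₁ − p₀)/p₁.
PN = (0.54737 − 0.14512) / 0.54737 ≈ 0.7349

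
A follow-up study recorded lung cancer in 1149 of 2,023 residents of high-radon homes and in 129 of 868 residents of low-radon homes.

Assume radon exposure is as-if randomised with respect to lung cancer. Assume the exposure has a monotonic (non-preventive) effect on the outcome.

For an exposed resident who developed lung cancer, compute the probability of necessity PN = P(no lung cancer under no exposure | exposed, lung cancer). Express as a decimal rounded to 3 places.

PN ≈ 0.738

p₁ = P(outcome | exposed) = 1149/2023 = 0.56797
p₀ = P(outcome | unexposed) = 129/868 = 0.14862
Under exogeneity and monotonicity, PN = (p₁ − p₀) / p₁.
PN = (0.56797 − 0.14862) / 0.56797 = 0.41935 / 0.56797 ≈ 0.7383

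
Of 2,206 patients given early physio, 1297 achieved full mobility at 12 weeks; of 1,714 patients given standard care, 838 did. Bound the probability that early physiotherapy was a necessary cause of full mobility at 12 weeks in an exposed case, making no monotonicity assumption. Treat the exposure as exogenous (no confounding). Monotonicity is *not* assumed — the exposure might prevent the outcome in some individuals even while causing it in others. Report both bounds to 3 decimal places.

p₁ = P(outcome | exposed) = 1297/2206 = 0.58794
p₀ = P(outcome | unexposed) = 838/1714 = 0.48891
Under exogeneity alone the bounds on PN are max{0,(p₁−p₀)/p₁} ≤ PN ≤ min{1,(1−p₀)/p₁}.
  lower = (p₁ − p₀)/p₁ = 0.099027 / 0.58794 ≈ 0.1684
  upper = min{1, (1 − p₀)/p₁} = 0.51109 / 0.58794 ≈ 0.8693

0.168 ≤ PN ≤ 0.869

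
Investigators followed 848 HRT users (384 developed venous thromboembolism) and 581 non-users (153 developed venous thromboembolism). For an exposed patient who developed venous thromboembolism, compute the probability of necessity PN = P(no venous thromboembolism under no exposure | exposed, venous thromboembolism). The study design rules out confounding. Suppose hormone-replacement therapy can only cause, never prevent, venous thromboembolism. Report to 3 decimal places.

PN ≈ 0.418

p₁ = P(outcome | exposed) = 384/848 = 0.45283
p₀ = P(outcome | unexposed) = 153/581 = 0.26334
Under exogeneity and monotonicity, PN = (p₁ − p₀) / p₁.
PN = (0.45283 − 0.26334) / 0.45283 = 0.18949 / 0.45283 ≈ 0.4185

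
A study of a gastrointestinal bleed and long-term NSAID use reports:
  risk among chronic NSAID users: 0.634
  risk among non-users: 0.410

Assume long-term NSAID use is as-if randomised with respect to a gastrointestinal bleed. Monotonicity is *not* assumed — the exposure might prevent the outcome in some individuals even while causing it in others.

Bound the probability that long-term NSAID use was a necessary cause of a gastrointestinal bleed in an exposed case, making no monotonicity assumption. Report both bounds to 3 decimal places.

0.353 ≤ PN ≤ 0.931

Let p₁ = 0.634, p₀ = 0.41.
Under exogeneity alone the bounds on PN are max{0,(p₁−p₀)/p₁} ≤ PN ≤ min{1,(1−p₀)/p₁}.
  lower = (p₁ − p₀)/p₁ = 0.224 / 0.634 ≈ 0.3533
  upper = min{1, (1 − p₀)/p₁} = 0.59 / 0.634 ≈ 0.9306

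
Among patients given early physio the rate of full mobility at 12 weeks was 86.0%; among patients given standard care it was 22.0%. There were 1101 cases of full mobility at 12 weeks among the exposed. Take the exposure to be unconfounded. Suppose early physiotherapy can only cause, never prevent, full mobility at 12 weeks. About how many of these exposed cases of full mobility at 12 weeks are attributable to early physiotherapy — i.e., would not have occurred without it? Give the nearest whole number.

about 819 cases

p₁ = 0.86, p₀ = 0.22.
PN = (p₁ − p₀)/p₁ = (0.86 − 0.22) / 0.86 ≈ 0.74419.
Attributable cases ≈ PN × (exposed cases) = 0.74419 × 1101 ≈ 819.35.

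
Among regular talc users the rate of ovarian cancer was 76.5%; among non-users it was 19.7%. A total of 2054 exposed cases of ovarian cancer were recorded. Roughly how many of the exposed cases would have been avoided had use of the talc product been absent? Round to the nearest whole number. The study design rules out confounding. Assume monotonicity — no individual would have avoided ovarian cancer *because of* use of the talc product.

p₁ = 0.765, p₀ = 0.197.
PN = (p₁ − p₀)/p₁ = (0.765 − 0.197) / 0.765 ≈ 0.74248.
Attributable cases ≈ PN × (exposed cases) = 0.74248 × 2054 ≈ 1525.06.

about 1525 cases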